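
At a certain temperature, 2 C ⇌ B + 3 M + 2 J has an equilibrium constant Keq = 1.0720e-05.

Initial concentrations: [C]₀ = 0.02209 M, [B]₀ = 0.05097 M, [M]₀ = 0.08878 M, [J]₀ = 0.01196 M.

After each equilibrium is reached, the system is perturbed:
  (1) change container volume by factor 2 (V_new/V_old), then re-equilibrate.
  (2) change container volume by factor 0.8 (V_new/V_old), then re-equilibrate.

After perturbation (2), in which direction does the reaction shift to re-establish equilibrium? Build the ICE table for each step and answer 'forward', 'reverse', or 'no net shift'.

Q₀ = 1.0455e-05 vs Keq = 1.0720e-05 ⇒ Q<K, forward
Step 1:
                   C          B          M          J
  init       0.02209    0.05097    0.08878    0.01196
  Δ       -7.8704e-05 3.9352e-05 1.1806e-04 7.8704e-05
  eq         0.02201    0.05101     0.0889    0.01204
  solve Keq expr → x = 3.9352e-05; check Q = 1.0720e-05
Then change container volume by factor 2 (V_new/V_old).
Step 2:
                   C          B          M          J
  init       0.01101     0.0255    0.04445   0.006019
  Δ        -0.004658   0.002329   0.006988   0.004658
  eq        0.006347    0.02783    0.05144    0.01068
  solve Keq expr → x = 0.002329; check Q = 1.0720e-05
Then change container volume by factor 0.8 (V_new/V_old).
Step 3:
                   C          B          M          J
  init      0.007934    0.03479     0.0643    0.01335
  Δ         0.001884 -9.4182e-04  -0.002825  -0.001884
  eq        0.009818    0.03385    0.06147    0.01146
  solve Keq expr → x = -9.4182e-04; check Q = 1.0720e-05

Direction: reverse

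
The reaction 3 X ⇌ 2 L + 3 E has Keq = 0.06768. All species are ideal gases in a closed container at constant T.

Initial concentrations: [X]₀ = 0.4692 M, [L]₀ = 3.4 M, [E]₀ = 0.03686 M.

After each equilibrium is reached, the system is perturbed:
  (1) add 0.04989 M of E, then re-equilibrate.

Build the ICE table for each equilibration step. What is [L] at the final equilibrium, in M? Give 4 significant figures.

Q₀ = 0.005605 vs Keq = 0.06768 ⇒ Q<K, forward
Step 1:
                   X          L          E
  I           0.4692        3.4    0.03686
  C         -0.04008    0.02672    0.04008
  E           0.4291      3.427    0.07694
  solve Keq expr → x = 0.01336; check Q = 0.06768
Then add 0.04989 M of E.
Step 2:
                   X          L          E
  I           0.4291      3.427     0.1268
  C          0.04191   -0.02794   -0.04191
  E            0.471      3.399    0.08492
  solve Keq expr → x = -0.01397; check Q = 0.06768

[L]_eq = 3.399 M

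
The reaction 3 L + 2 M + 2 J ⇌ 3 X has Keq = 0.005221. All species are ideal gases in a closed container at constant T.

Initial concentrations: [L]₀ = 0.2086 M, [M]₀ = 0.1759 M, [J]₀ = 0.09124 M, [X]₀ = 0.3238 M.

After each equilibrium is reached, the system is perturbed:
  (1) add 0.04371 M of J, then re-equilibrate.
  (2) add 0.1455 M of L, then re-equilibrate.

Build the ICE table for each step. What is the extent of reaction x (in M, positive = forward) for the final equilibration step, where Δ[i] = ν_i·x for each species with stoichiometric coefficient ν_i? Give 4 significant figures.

Q₀ = 1.4521e+04 vs Keq = 0.005221 ⇒ Q>K, reverse
Step 1:
                    L           M           J           X
  init         0.2086      0.1759     0.09124      0.3238
  Δ            0.3033      0.2022      0.2022     -0.3033
  eq           0.5119      0.3781      0.2934      0.0205
  solve Keq expr → x = -0.1011; check Q = 0.005221
Then add 0.04371 M of J.
Step 2:
                    L           M           J           X
  init         0.5119      0.3781      0.3371      0.0205
  Δ         -0.001808   -0.001206   -0.001206    0.001808
  eq           0.5101      0.3769      0.3359     0.02231
  solve Keq expr → x = 6.0275e-04; check Q = 0.005221
Then add 0.1455 M of L.
Step 3:
                    L           M           J           X
  init         0.6556      0.3769      0.3359     0.02231
  Δ         -0.005709   -0.003806   -0.003806    0.005709
  eq           0.6499      0.3731      0.3321     0.02802
  solve Keq expr → x = 0.001903; check Q = 0.005221

x = 0.001903 M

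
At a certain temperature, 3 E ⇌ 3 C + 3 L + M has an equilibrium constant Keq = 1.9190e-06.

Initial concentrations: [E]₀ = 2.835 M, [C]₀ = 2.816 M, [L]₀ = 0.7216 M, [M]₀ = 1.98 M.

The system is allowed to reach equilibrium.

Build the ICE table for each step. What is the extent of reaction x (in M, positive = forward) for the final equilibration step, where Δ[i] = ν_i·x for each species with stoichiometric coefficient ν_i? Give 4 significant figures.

x = -0.2348 M

Q₀ = 0.7291 vs Keq = 1.9190e-06 ⇒ Q>K, reverse
Step 1:
                    E           C           L           M
  init          2.835       2.816      0.7216        1.98
  Δ            0.7043     -0.7043     -0.7043     -0.2348
  eq            3.539       2.112      0.0173       1.745
  solve Keq expr → x = -0.2348; check Q = 1.9190e-06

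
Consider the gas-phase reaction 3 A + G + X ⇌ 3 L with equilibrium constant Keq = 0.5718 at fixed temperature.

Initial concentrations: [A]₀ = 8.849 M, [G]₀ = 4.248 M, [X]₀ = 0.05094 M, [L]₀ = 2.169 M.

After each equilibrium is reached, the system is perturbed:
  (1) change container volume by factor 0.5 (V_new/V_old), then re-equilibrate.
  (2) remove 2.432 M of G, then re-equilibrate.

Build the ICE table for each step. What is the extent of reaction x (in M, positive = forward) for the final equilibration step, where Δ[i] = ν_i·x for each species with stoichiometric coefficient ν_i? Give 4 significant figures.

Q₀ = 0.06805 vs Keq = 0.5718 ⇒ Q<K, forward
Step 1:
                   A          G          X          L
  I            8.849      4.248    0.05094      2.169
  C          -0.1299   -0.04332   -0.04332     0.1299
  E            8.719      4.205   0.007624      2.299
  solve Keq expr → x = 0.04332; check Q = 0.5718
Then change container volume by factor 0.5 (V_new/V_old).
Step 2:
                   A          G          X          L
  I            17.44      8.409    0.01525      4.598
  C         -0.03397   -0.01132   -0.01132    0.03397
  E             17.4      8.398   0.003925      4.632
  solve Keq expr → x = 0.01132; check Q = 0.5718
Then remove 2.432 M of G.
Step 3:
                   A          G          X          L
  I             17.4      5.966   0.003925      4.632
  C         0.004732   0.001577   0.001577  -0.004732
  E            17.41      5.968   0.005503      4.627
  solve Keq expr → x = -0.001577; check Q = 0.5718

x = -0.001577 M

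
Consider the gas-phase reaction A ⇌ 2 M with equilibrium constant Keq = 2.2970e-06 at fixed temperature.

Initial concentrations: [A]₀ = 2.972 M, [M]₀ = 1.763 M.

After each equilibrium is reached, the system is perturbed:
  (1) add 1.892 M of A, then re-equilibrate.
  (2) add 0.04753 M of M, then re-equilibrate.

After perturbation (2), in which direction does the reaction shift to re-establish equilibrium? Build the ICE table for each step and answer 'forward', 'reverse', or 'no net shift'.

Q₀ = 1.046 vs Keq = 2.2970e-06 ⇒ Q>K, reverse
Step 1:
                   A          M
  init         2.972      1.763
  Δ             0.88      -1.76
  eq           3.852   0.002975
  solve Keq expr → x = -0.88; check Q = 2.2970e-06
Then add 1.892 M of A.
Step 2:
                   A          M
  init         5.744   0.002975
  Δ       -3.2884e-04 6.5768e-04
  eq           5.744   0.003632
  solve Keq expr → x = 3.2884e-04; check Q = 2.2970e-06
Then add 0.04753 M of M.
Step 3:
                   A          M
  init         5.744    0.05116
  Δ          0.02376   -0.04752
  eq           5.767    0.00364
  solve Keq expr → x = -0.02376; check Q = 2.2970e-06

Direction: reverse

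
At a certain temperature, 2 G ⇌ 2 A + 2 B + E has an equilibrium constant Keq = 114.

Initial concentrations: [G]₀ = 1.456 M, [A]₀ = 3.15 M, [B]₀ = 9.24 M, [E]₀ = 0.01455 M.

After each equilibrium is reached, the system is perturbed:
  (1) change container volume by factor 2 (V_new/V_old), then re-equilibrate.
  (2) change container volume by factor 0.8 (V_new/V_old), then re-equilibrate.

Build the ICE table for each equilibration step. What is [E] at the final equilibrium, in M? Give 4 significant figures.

[E]_eq = 0.1816 M

Q₀ = 5.814 vs Keq = 114 ⇒ Q<K, forward
Step 1:
                   G          A          B          E
  init         1.456       3.15       9.24    0.01455
  Δ          -0.2723     0.2723     0.2723     0.1362
  eq           1.184      3.422      9.512     0.1507
  solve Keq expr → x = 0.1362; check Q = 114
Then change container volume by factor 2 (V_new/V_old).
Step 2:
                   G          A          B          E
  init        0.5918      1.711      4.756    0.07536
  Δ          -0.2113     0.2113     0.2113     0.1057
  eq          0.3805      1.922      4.967      0.181
  solve Keq expr → x = 0.1057; check Q = 114
Then change container volume by factor 0.8 (V_new/V_old).
Step 3:
                   G          A          B          E
  init        0.4757      2.403      6.209     0.2263
  Δ          0.08941   -0.08941   -0.08941    -0.0447
  eq          0.5651      2.314       6.12     0.1816
  solve Keq expr → x = -0.0447; check Q = 114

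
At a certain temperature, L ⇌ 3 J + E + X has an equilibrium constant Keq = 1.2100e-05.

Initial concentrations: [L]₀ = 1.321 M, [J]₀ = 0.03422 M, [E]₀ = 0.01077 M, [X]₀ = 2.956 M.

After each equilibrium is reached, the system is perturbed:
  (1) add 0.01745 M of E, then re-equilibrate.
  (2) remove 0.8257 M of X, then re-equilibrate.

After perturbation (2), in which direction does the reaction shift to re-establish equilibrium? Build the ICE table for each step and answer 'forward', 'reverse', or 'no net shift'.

Direction: forward

Q₀ = 9.6573e-07 vs Keq = 1.2100e-05 ⇒ Q<K, forward
Step 1:
                    L           J           E           X
  I             1.321     0.03422     0.01077       2.956
  C         -0.009852     0.02956    0.009852    0.009852
  E             1.311     0.06378     0.02062       2.966
  solve Keq expr → x = 0.009852; check Q = 1.2100e-05
Then add 0.01745 M of E.
Step 2:
                    L           J           E           X
  I             1.311     0.06378     0.03807       2.966
  C          0.003365    -0.01009   -0.003365   -0.003365
  E             1.315     0.05368     0.03471       2.962
  solve Keq expr → x = -0.003365; check Q = 1.2100e-05
Then remove 0.8257 M of X.
Step 3:
                    L           J           E           X
  I             1.315     0.05368     0.03471       2.137
  C         -0.001725    0.005175    0.001725    0.001725
  E             1.313     0.05886     0.03643       2.139
  solve Keq expr → x = 0.001725; check Q = 1.2100e-05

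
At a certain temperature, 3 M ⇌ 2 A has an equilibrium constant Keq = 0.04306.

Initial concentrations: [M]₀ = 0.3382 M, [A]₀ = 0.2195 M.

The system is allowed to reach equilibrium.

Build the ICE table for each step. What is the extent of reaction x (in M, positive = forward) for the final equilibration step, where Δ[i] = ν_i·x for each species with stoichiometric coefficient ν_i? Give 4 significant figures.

x = -0.06824 M

Q₀ = 1.246 vs Keq = 0.04306 ⇒ Q>K, reverse
Step 1:
                    M           A
  Initial      0.3382      0.2195
  Change       0.2047     -0.1365
  Equil        0.5429     0.08301
  solve Keq expr → x = -0.06824; check Q = 0.04306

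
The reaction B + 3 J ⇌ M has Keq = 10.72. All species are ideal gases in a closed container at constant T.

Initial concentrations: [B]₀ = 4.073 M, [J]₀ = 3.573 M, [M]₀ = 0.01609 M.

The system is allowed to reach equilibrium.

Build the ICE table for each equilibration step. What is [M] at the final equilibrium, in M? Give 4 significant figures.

[M]_eq = 1.099 M

Q₀ = 8.6605e-05 vs Keq = 10.72 ⇒ Q<K, forward
Step 1:
                  B         J         M
  init        4.073     3.573   0.01609
  Δ          -1.083    -3.248     1.083
  eq           2.99    0.3248     1.099
  solve Keq expr → x = 1.083; check Q = 10.72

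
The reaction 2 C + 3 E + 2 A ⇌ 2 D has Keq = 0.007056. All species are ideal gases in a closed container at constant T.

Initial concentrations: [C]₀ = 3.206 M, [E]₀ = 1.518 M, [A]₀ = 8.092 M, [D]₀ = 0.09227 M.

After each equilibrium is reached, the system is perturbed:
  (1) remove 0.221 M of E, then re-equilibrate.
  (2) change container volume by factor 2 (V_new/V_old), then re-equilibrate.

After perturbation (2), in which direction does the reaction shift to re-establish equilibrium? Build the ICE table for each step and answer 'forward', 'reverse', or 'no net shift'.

Direction: reverse

Q₀ = 3.6163e-06 vs Keq = 0.007056 ⇒ Q<K, forward
Step 1:
                  C         E         A         D
  init        3.206     1.518     8.092   0.09227
  Δ         -0.6247    -0.937   -0.6247    0.6247
  eq          2.581     0.581     7.467     0.717
  solve Keq expr → x = 0.3123; check Q = 0.007056
Then remove 0.221 M of E.
Step 2:
                  C         E         A         D
  init        2.581      0.36     7.467     0.717
  Δ         0.09908    0.1486   0.09908  -0.09908
  eq           2.68    0.5086     7.566    0.6179
  solve Keq expr → x = -0.04954; check Q = 0.007056
Then change container volume by factor 2 (V_new/V_old).
Step 3:
                  C         E         A         D
  init         1.34    0.2543     3.783    0.3089
  Δ          0.1477    0.2215    0.1477   -0.1477
  eq          1.488    0.4758     3.931    0.1613
  solve Keq expr → x = -0.07384; check Q = 0.007056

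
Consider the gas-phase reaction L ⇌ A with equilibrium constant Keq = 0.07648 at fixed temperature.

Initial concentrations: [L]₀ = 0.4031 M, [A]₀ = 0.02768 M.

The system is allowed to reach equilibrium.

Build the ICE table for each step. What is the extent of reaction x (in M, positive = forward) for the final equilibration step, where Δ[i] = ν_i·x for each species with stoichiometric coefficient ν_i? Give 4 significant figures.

Q₀ = 0.06867 vs Keq = 0.07648 ⇒ Q<K, forward
Step 1:
                    L           A
  I            0.4031     0.02768
  C         -0.002925    0.002925
  E            0.4002     0.03061
  solve Keq expr → x = 0.002925; check Q = 0.07648

x = 0.002925 M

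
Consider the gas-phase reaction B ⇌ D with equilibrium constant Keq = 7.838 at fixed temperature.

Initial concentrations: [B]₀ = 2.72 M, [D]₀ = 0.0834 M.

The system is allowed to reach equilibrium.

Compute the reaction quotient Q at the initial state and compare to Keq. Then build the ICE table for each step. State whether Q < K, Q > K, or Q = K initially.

Q₀ = 0.03066; Q < K (proceeds forward)

Q₀ = 0.03066 vs Keq = 7.838 ⇒ Q<K, forward
Step 1:
                    B           D
  init           2.72      0.0834
  Δ            -2.403       2.403
  eq           0.3172       2.486
  solve Keq expr → x = 2.403; check Q = 7.838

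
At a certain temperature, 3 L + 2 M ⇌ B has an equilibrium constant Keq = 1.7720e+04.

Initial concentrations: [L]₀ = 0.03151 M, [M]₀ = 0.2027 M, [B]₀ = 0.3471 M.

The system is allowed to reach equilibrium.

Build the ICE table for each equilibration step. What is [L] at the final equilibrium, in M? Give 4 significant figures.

[L]_eq = 0.07108 M

Q₀ = 2.7002e+05 vs Keq = 1.7720e+04 ⇒ Q>K, reverse
Step 1:
                    L           M           B
  init        0.03151      0.2027      0.3471
  Δ           0.03957     0.02638    -0.01319
  eq          0.07108      0.2291      0.3339
  solve Keq expr → x = -0.01319; check Q = 1.7720e+04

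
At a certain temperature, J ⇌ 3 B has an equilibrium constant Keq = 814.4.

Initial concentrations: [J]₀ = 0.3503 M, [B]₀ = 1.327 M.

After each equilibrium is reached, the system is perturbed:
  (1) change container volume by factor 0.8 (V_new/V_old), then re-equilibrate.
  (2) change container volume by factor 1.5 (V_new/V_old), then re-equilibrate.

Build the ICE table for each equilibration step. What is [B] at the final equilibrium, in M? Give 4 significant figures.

[B]_eq = 1.954 M

Q₀ = 6.671 vs Keq = 814.4 ⇒ Q<K, forward
Step 1:
                    J           B
  Initial      0.3503       1.327
  Change      -0.3347       1.004
  Equil       0.01556       2.331
  solve Keq expr → x = 0.3347; check Q = 814.4
Then change container volume by factor 0.8 (V_new/V_old).
Step 2:
                    J           B
  Initial     0.01945       2.914
  Change      0.01001    -0.03003
  Equil       0.02945       2.884
  solve Keq expr → x = -0.01001; check Q = 814.4
Then change container volume by factor 1.5 (V_new/V_old).
Step 3:
                    J           B
  Initial     0.01964       1.923
  Change     -0.01047     0.03142
  Equil      0.009162       1.954
  solve Keq expr → x = 0.01047; check Q = 814.4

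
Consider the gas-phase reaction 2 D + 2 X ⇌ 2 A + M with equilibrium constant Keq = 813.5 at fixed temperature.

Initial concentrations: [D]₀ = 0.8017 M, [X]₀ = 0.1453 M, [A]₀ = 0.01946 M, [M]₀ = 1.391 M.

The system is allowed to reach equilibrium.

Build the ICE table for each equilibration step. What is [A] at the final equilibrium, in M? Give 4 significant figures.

[A]_eq = 0.1549 M

Q₀ = 0.03882 vs Keq = 813.5 ⇒ Q<K, forward
Step 1:
                   D          X          A          M
  I           0.8017     0.1453    0.01946      1.391
  C          -0.1355    -0.1355     0.1355    0.06773
  E           0.6662   0.009846     0.1549      1.459
  solve Keq expr → x = 0.06773; check Q = 813.5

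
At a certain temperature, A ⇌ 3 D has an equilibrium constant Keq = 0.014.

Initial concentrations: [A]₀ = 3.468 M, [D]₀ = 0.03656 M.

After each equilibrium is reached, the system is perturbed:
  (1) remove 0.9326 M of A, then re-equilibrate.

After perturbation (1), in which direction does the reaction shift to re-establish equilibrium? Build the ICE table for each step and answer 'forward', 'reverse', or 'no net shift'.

Direction: reverse

Q₀ = 1.4091e-05 vs Keq = 0.014 ⇒ Q<K, forward
Step 1:
                    A           D
  I             3.468     0.03656
  C           -0.1081      0.3244
  E              3.36       0.361
  solve Keq expr → x = 0.1081; check Q = 0.014
Then remove 0.9326 M of A.
Step 2:
                    A           D
  I             2.427       0.361
  C           0.01218    -0.03654
  E             2.439      0.3244
  solve Keq expr → x = -0.01218; check Q = 0.014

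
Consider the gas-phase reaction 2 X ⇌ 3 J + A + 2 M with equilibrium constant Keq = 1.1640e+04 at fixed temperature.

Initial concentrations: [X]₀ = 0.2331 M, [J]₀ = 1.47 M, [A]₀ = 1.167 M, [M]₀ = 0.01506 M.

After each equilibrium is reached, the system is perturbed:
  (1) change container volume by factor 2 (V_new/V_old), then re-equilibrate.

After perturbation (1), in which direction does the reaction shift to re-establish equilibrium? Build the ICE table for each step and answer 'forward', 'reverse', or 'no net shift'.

Direction: forward

Q₀ = 0.01547 vs Keq = 1.1640e+04 ⇒ Q<K, forward
Step 1:
                   X          J          A          M
  Initial     0.2331       1.47      1.167    0.01506
  Change     -0.2269     0.3404     0.1135     0.2269
  Equil     0.006182       1.81       1.28      0.242
  solve Keq expr → x = 0.1135; check Q = 1.1640e+04
Then change container volume by factor 2 (V_new/V_old).
Step 2:
                   X          J          A          M
  Initial   0.003091     0.9052     0.6402      0.121
  Change   -0.002298   0.003448   0.001149   0.002298
  Equil   7.9265e-04     0.9086     0.6414     0.1233
  solve Keq expr → x = 0.001149; check Q = 1.1640e+04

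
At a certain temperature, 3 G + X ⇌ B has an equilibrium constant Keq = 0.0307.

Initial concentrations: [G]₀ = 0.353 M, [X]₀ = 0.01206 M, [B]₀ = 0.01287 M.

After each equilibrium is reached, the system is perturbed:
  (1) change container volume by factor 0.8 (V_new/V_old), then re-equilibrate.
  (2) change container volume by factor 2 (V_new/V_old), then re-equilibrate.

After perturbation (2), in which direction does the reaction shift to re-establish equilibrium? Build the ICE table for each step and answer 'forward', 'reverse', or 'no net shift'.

Q₀ = 24.26 vs Keq = 0.0307 ⇒ Q>K, reverse
Step 1:
                  G         X         B
  I           0.353   0.01206   0.01287
  C         0.03847   0.01282  -0.01282
  E          0.3915   0.02488 4.5832e-05
  solve Keq expr → x = -0.01282; check Q = 0.0307
Then change container volume by factor 0.8 (V_new/V_old).
Step 2:
                  G         X         B
  I          0.4893   0.03111 5.7290e-05
  C       -1.6289e-04 -5.4297e-05 5.4297e-05
  E          0.4892   0.03105 1.1159e-04
  solve Keq expr → x = 5.4297e-05; check Q = 0.0307
Then change container volume by factor 2 (V_new/V_old).
Step 3:
                  G         X         B
  I          0.2446   0.01553 5.5793e-05
  C       1.4635e-04 4.8785e-05 -4.8785e-05
  E          0.2447   0.01557 7.0087e-06
  solve Keq expr → x = -4.8785e-05; check Q = 0.0307

Direction: reverse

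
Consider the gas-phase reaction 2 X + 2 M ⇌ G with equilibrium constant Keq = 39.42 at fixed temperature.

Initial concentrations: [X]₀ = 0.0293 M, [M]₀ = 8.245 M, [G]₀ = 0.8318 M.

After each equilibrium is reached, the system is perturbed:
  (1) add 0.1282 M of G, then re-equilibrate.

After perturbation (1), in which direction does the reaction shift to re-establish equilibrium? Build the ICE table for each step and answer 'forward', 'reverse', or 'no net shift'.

Direction: reverse

Q₀ = 14.25 vs Keq = 39.42 ⇒ Q<K, forward
Step 1:
                  X         M         G
  Initial    0.0293     8.245    0.8318
  Change    -0.0116   -0.0116  0.005798
  Equil      0.0177     8.233    0.8376
  solve Keq expr → x = 0.005798; check Q = 39.42
Then add 0.1282 M of G.
Step 2:
                  X         M         G
  Initial    0.0177     8.233    0.9658
  Change   0.001297  0.001297 -6.4864e-04
  Equil       0.019     8.235    0.9651
  solve Keq expr → x = -6.4864e-04; check Q = 39.42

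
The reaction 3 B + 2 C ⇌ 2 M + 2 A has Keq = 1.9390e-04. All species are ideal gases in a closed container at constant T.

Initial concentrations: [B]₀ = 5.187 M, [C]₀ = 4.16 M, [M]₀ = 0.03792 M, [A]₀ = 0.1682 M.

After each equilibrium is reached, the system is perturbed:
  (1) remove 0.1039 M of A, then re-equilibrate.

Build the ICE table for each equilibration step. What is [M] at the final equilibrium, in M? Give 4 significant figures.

Q₀ = 1.6844e-08 vs Keq = 1.9390e-04 ⇒ Q<K, forward
Step 1:
                    B           C           M           A
  init          5.187        4.16     0.03792      0.1682
  Δ           -0.8567     -0.5712      0.5712      0.5712
  eq             4.33       3.589      0.6091      0.7394
  solve Keq expr → x = 0.2856; check Q = 1.9390e-04
Then remove 0.1039 M of A.
Step 2:
                    B           C           M           A
  init           4.33       3.589      0.6091      0.6355
  Δ          -0.05791     -0.0386      0.0386      0.0386
  eq            4.272        3.55      0.6477      0.6741
  solve Keq expr → x = 0.0193; check Q = 1.9390e-04

[M]_eq = 0.6477 M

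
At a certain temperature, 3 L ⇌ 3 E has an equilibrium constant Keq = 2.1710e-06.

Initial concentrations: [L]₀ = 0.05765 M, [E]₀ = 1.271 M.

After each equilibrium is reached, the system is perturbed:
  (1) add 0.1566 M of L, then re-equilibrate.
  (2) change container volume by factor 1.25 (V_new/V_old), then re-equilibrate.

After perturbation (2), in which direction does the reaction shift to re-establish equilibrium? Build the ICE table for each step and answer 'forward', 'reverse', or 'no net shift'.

Q₀ = 1.0716e+04 vs Keq = 2.1710e-06 ⇒ Q>K, reverse
Step 1:
                    L           E
  I           0.05765       1.271
  C             1.254      -1.254
  E             1.312     0.01698
  solve Keq expr → x = -0.418; check Q = 2.1710e-06
Then add 0.1566 M of L.
Step 2:
                    L           E
  I             1.468     0.01698
  C         -0.002002    0.002002
  E             1.466     0.01899
  solve Keq expr → x = 6.6727e-04; check Q = 2.1710e-06
Then change container volume by factor 1.25 (V_new/V_old).
Step 3:
                    L           E
  I             1.173     0.01519
  C                 0           0
  E             1.173     0.01519
  solve Keq expr → x = 0; check Q = 2.1710e-06

Direction: no net shift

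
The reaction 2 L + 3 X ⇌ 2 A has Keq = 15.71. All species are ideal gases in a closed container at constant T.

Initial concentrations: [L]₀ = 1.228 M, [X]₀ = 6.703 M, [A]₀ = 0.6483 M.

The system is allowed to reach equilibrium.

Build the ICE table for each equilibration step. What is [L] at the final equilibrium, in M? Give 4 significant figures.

[L]_eq = 0.04234 M

Q₀ = 9.2544e-04 vs Keq = 15.71 ⇒ Q<K, forward
Step 1:
                   L          X          A
  I            1.228      6.703     0.6483
  C           -1.186     -1.778      1.186
  E          0.04234      4.925      1.834
  solve Keq expr → x = 0.5928; check Q = 15.71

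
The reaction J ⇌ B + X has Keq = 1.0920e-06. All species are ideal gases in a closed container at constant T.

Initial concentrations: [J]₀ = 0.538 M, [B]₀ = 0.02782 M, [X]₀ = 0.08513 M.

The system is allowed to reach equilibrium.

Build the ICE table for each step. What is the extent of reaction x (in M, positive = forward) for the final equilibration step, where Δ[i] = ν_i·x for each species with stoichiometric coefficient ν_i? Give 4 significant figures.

x = -0.02781 M

Q₀ = 0.004402 vs Keq = 1.0920e-06 ⇒ Q>K, reverse
Step 1:
                   J          B          X
  Initial      0.538    0.02782    0.08513
  Change     0.02781   -0.02781   -0.02781
  Equil       0.5658 1.0779e-05    0.05732
  solve Keq expr → x = -0.02781; check Q = 1.0920e-06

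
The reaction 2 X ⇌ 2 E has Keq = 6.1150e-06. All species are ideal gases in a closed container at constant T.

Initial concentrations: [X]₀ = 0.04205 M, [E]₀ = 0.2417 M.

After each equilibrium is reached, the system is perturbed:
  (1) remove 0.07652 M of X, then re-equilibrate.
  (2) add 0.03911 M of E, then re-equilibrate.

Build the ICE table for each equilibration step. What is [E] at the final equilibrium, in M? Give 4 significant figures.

Q₀ = 33.04 vs Keq = 6.1150e-06 ⇒ Q>K, reverse
Step 1:
                  X         E
  I         0.04205    0.2417
  C           0.241    -0.241
  E          0.2831 6.9994e-04
  solve Keq expr → x = -0.1205; check Q = 6.1150e-06
Then remove 0.07652 M of X.
Step 2:
                  X         E
  I          0.2065 6.9994e-04
  C       1.8876e-04 -1.8876e-04
  E          0.2067 5.1119e-04
  solve Keq expr → x = -9.4378e-05; check Q = 6.1150e-06
Then add 0.03911 M of E.
Step 3:
                  X         E
  I          0.2067   0.03962
  C         0.03901  -0.03901
  E          0.2457 6.0766e-04
  solve Keq expr → x = -0.01951; check Q = 6.1150e-06

[E]_eq = 6.0766e-04 M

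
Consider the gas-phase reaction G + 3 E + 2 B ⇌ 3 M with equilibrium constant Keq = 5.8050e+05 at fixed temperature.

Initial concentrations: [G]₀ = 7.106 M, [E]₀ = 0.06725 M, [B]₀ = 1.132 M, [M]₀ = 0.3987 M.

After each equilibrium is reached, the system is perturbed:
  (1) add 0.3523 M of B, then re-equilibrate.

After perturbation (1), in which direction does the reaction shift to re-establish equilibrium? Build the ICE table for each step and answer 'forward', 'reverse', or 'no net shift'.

Direction: forward

Q₀ = 22.88 vs Keq = 5.8050e+05 ⇒ Q<K, forward
Step 1:
                  G         E         B         M
  Initial     7.106   0.06725     1.132    0.3987
  Change   -0.02151  -0.06452  -0.04301   0.06452
  Equil       7.084  0.002731     1.089    0.4632
  solve Keq expr → x = 0.02151; check Q = 5.8050e+05
Then add 0.3523 M of B.
Step 2:
                  G         E         B         M
  Initial     7.084  0.002731     1.441    0.4632
  Change  -1.5432e-04 -4.6295e-04 -3.0863e-04 4.6295e-04
  Equil       7.084  0.002269     1.441    0.4637
  solve Keq expr → x = 1.5432e-04; check Q = 5.8050e+05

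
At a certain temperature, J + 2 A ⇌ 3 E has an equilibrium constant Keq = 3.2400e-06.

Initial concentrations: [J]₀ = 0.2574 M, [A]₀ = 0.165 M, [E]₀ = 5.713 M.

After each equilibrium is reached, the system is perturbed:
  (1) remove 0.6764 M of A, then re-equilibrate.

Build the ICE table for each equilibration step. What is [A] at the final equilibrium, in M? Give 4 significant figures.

[A]_eq = 3.269 M

Q₀ = 2.6608e+04 vs Keq = 3.2400e-06 ⇒ Q>K, reverse
Step 1:
                   J          A          E
  Initial     0.2574      0.165      5.713
  Change       1.888      3.777     -5.665
  Equil        2.146      3.942    0.04763
  solve Keq expr → x = -1.888; check Q = 3.2400e-06
Then remove 0.6764 M of A.
Step 2:
                   J          A          E
  Initial      2.146      3.266    0.04763
  Change    0.001858   0.003716  -0.005573
  Equil        2.148      3.269    0.04205
  solve Keq expr → x = -0.001858; check Q = 3.2400e-06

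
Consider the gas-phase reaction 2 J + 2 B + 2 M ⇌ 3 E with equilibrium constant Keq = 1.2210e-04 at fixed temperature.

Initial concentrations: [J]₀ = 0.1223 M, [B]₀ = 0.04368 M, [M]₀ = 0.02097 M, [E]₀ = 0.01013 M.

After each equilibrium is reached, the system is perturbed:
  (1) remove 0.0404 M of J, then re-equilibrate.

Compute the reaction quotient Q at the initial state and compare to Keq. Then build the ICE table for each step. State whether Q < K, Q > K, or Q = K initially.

Q₀ = 82.83; Q > K (proceeds reverse)

Q₀ = 82.83 vs Keq = 1.2210e-04 ⇒ Q>K, reverse
Step 1:
                   J          B          M          E
  I           0.1223    0.04368    0.02097    0.01013
  C         0.006648   0.006648   0.006648  -0.009972
  E           0.1289    0.05033    0.02762 1.5771e-04
  solve Keq expr → x = -0.003324; check Q = 1.2210e-04
Then remove 0.0404 M of J.
Step 2:
                   J          B          M          E
  I          0.08855    0.05033    0.02762 1.5771e-04
  C       2.3218e-05 2.3218e-05 2.3218e-05 -3.4828e-05
  E          0.08857    0.05035    0.02764 1.2288e-04
  solve Keq expr → x = -1.1609e-05; check Q = 1.2210e-04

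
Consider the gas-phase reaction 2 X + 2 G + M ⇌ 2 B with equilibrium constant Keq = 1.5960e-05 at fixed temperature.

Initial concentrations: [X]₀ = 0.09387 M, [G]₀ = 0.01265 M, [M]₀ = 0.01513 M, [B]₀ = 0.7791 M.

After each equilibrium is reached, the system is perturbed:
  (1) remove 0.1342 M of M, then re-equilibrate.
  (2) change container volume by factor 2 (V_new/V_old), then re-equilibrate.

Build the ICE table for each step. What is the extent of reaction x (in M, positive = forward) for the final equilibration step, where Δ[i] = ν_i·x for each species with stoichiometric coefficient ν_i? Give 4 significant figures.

Q₀ = 2.8452e+07 vs Keq = 1.5960e-05 ⇒ Q>K, reverse
Step 1:
                    X           G           M           B
  init        0.09387     0.01265     0.01513      0.7791
  Δ            0.7774      0.7774      0.3887     -0.7774
  eq           0.8712        0.79      0.4038    0.001747
  solve Keq expr → x = -0.3887; check Q = 1.5960e-05
Then remove 0.1342 M of M.
Step 2:
                    X           G           M           B
  init         0.8712        0.79      0.2696    0.001747
  Δ        3.1805e-04  3.1805e-04  1.5902e-04 -3.1805e-04
  eq           0.8715      0.7903      0.2698    0.001429
  solve Keq expr → x = -1.5902e-04; check Q = 1.5960e-05
Then change container volume by factor 2 (V_new/V_old).
Step 3:
                    X           G           M           B
  init         0.4358      0.3952      0.1349  7.1461e-04
  Δ        4.6118e-04  4.6118e-04  2.3059e-04 -4.6118e-04
  eq           0.4362      0.3956      0.1351  2.5343e-04
  solve Keq expr → x = -2.3059e-04; check Q = 1.5960e-05

x = -2.3059e-04 M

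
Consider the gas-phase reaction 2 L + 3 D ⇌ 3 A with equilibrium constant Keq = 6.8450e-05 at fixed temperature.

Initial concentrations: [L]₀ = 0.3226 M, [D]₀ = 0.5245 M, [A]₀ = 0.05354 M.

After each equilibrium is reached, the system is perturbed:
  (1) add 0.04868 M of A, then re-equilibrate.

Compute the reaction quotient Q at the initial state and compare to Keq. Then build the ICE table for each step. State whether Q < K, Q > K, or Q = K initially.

Q₀ = 0.01022 vs Keq = 6.8450e-05 ⇒ Q>K, reverse
Step 1:
                    L           D           A
  init         0.3226      0.5245     0.05354
  Δ           0.02801     0.04202    -0.04202
  eq           0.3506      0.5665     0.01152
  solve Keq expr → x = -0.01401; check Q = 6.8450e-05
Then add 0.04868 M of A.
Step 2:
                    L           D           A
  init         0.3506      0.5665      0.0602
  Δ           0.03133     0.04699    -0.04699
  eq           0.3819      0.6135     0.01321
  solve Keq expr → x = -0.01566; check Q = 6.8450e-05

Q₀ = 0.01022; Q > K (proceeds reverse)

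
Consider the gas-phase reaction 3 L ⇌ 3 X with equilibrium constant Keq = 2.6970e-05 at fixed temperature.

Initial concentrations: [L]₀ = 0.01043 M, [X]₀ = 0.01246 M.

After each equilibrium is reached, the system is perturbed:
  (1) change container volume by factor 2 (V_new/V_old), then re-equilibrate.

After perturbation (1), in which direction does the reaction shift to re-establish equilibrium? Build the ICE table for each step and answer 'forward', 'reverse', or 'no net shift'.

Direction: no net shift

Q₀ = 1.705 vs Keq = 2.6970e-05 ⇒ Q>K, reverse
Step 1:
                   L          X
  Initial    0.01043    0.01246
  Change     0.01179   -0.01179
  Equil      0.02222 6.6646e-04
  solve Keq expr → x = -0.003931; check Q = 2.6970e-05
Then change container volume by factor 2 (V_new/V_old).
Step 2:
                   L          X
  Initial    0.01111 3.3323e-04
  Change           0          0
  Equil      0.01111 3.3323e-04
  solve Keq expr → x = 0; check Q = 2.6970e-05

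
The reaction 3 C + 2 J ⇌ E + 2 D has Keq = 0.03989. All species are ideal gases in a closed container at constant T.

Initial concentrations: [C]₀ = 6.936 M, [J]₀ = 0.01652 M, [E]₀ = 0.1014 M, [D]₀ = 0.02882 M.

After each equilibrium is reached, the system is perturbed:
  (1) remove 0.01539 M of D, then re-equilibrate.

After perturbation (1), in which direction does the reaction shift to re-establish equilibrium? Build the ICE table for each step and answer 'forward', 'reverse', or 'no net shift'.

Direction: forward

Q₀ = 9.2487e-04 vs Keq = 0.03989 ⇒ Q<K, forward
Step 1:
                  C         J         E         D
  I           6.936   0.01652    0.1014   0.02882
  C        -0.01914  -0.01276  0.006381   0.01276
  E           6.917  0.003757    0.1078   0.04158
  solve Keq expr → x = 0.006381; check Q = 0.03989
Then remove 0.01539 M of D.
Step 2:
                  C         J         E         D
  I           6.917  0.003757    0.1078   0.02619
  C       -0.001902 -0.001268 6.3389e-04  0.001268
  E           6.915   0.00249    0.1084   0.02746
  solve Keq expr → x = 6.3389e-04; check Q = 0.03989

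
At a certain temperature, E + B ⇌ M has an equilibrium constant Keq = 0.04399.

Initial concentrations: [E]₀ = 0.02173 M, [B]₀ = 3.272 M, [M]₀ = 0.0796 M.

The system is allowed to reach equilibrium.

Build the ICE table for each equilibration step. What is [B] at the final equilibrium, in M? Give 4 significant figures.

[B]_eq = 3.339 M

Q₀ = 1.12 vs Keq = 0.04399 ⇒ Q>K, reverse
Step 1:
                    E           B           M
  Initial     0.02173       3.272      0.0796
  Change      0.06662     0.06662    -0.06662
  Equil       0.08835       3.339     0.01298
  solve Keq expr → x = -0.06662; check Q = 0.04399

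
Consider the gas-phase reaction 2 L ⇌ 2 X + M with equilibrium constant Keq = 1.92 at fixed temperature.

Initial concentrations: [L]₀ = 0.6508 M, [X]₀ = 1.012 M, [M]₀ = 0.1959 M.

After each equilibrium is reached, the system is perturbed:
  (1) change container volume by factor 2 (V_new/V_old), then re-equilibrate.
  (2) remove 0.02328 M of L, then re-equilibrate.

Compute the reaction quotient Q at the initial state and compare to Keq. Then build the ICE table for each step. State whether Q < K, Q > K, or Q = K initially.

Q₀ = 0.4737; Q < K (proceeds forward)

Q₀ = 0.4737 vs Keq = 1.92 ⇒ Q<K, forward
Step 1:
                  L         X         M
  Initial    0.6508     1.012    0.1959
  Change    -0.1861    0.1861   0.09303
  Equil      0.4647     1.198    0.2889
  solve Keq expr → x = 0.09303; check Q = 1.92
Then change container volume by factor 2 (V_new/V_old).
Step 2:
                  L         X         M
  Initial    0.2324     0.599    0.1445
  Change   -0.04339   0.04339   0.02169
  Equil       0.189    0.6424    0.1662
  solve Keq expr → x = 0.02169; check Q = 1.92
Then remove 0.02328 M of L.
Step 3:
                  L         X         M
  Initial    0.1657    0.6424    0.1662
  Change    0.01478  -0.01478  -0.00739
  Equil      0.1805    0.6276    0.1588
  solve Keq expr → x = -0.00739; check Q = 1.92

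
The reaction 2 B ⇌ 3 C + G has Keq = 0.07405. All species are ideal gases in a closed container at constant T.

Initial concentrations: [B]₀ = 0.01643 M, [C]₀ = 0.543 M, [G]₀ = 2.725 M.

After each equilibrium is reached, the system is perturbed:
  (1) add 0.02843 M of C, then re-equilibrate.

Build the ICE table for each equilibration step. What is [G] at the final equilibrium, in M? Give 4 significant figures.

[G]_eq = 2.581 M

Q₀ = 1616 vs Keq = 0.07405 ⇒ Q>K, reverse
Step 1:
                   B          C          G
  init       0.01643      0.543      2.725
  Δ           0.2728    -0.4092    -0.1364
  eq          0.2893     0.1338      2.589
  solve Keq expr → x = -0.1364; check Q = 0.07405
Then add 0.02843 M of C.
Step 2:
                   B          C          G
  init        0.2893     0.1622      2.589
  Δ          0.01567    -0.0235  -0.007834
  eq          0.3049     0.1387      2.581
  solve Keq expr → x = -0.007834; check Q = 0.07405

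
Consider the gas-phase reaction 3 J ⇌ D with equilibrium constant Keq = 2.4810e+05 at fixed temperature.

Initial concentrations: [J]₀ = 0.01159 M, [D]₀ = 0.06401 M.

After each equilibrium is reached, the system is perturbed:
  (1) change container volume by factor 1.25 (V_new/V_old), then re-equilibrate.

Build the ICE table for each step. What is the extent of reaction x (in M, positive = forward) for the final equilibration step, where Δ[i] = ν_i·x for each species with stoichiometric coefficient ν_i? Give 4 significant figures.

Q₀ = 4.1115e+04 vs Keq = 2.4810e+05 ⇒ Q<K, forward
Step 1:
                   J          D
  init       0.01159    0.06401
  Δ        -0.005167   0.001722
  eq        0.006423    0.06573
  solve Keq expr → x = 0.001722; check Q = 2.4810e+05
Then change container volume by factor 1.25 (V_new/V_old).
Step 2:
                   J          D
  init      0.005138    0.05259
  Δ       8.1388e-04 -2.7129e-04
  eq        0.005952    0.05231
  solve Keq expr → x = -2.7129e-04; check Q = 2.4810e+05

x = -2.7129e-04 M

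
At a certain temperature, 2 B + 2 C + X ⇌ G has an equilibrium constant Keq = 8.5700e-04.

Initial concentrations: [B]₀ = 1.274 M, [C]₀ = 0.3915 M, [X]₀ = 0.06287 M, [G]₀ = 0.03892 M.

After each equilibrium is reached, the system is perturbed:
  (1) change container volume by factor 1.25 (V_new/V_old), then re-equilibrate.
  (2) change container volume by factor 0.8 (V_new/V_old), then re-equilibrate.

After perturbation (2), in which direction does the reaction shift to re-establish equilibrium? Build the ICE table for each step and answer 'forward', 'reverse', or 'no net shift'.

Q₀ = 2.488 vs Keq = 8.5700e-04 ⇒ Q>K, reverse
Step 1:
                    B           C           X           G
  init          1.274      0.3915     0.06287     0.03892
  Δ           0.07777     0.07777     0.03888    -0.03888
  eq            1.352      0.4693      0.1018  3.5090e-05
  solve Keq expr → x = -0.03888; check Q = 8.5700e-04
Then change container volume by factor 1.25 (V_new/V_old).
Step 2:
                    B           C           X           G
  init          1.081      0.3754      0.0814  2.8072e-05
  Δ        3.3138e-05  3.3138e-05  1.6569e-05 -1.6569e-05
  eq            1.081      0.3754     0.08142  1.1503e-05
  solve Keq expr → x = -1.6569e-05; check Q = 8.5700e-04
Then change container volume by factor 0.8 (V_new/V_old).
Step 3:
                    B           C           X           G
  init          1.352      0.4693      0.1018  1.4379e-05
  Δ       -4.1422e-05 -4.1422e-05 -2.0711e-05  2.0711e-05
  eq            1.352      0.4693      0.1018  3.5090e-05
  solve Keq expr → x = 2.0711e-05; check Q = 8.5700e-04

Direction: forward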